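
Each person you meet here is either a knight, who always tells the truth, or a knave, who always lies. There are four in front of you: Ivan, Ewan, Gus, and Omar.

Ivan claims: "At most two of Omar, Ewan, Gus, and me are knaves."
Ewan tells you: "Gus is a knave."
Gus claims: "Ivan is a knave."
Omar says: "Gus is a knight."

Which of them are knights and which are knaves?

Consider Ivan. Suppose Ivan is a knave.
Then no assignment of the remaining roles makes every statement match its speaker's type — contradiction.
So Ivan is a knight.
With that fixed, Gus's statement is false, so Gus is a knave.
With that fixed, Omar's statement is false, so Omar is a knave.
With that fixed, Ewan's statement is true, so Ewan is a knight.

Ivan: knight, Ewan: knight, Gus: knave, Omar: knave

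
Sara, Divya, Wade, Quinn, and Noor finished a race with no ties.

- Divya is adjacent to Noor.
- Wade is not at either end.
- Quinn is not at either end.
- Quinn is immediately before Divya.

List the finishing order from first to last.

Sara, Wade, Quinn, Divya, Noor

From clues 1–2: Wade is in {2,3,4}.
From clues 1–3: Sara is in {1,5}.
From clues 1–4: Sara → place 1, Wade → place 2, Quinn → place 3, Divya → place 4, Noor → place 5.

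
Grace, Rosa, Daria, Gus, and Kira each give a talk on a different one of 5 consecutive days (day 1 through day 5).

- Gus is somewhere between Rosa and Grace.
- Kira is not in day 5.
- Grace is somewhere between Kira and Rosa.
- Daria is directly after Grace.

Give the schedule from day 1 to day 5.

Kira, Grace, Daria, Gus, Rosa

From clue 1: Gus is in {2,3,4}.
From clues 1–3: Grace is in {2,3}.
From clues 1–4: Kira → day 1, Grace → day 2, Daria → day 3, Gus → day 4, Rosa → day 5.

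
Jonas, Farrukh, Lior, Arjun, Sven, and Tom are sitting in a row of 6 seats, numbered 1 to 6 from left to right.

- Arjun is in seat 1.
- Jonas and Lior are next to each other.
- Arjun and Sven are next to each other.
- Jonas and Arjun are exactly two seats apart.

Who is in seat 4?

With clue 1, Arjun is ruled out for seat 4.
With clues 1–3, Sven is ruled out for seat 4.
With clues 1–4, Farrukh, Jonas, and Tom are ruled out for seat 4.
So seat 4 is Lior.

Lior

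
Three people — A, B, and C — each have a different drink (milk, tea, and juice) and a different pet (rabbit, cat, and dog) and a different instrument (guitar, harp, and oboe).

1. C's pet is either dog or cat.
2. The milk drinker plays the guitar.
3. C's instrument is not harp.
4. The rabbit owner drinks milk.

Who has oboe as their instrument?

C

With clues 1–4, A and B are impossible for the one with instrument oboe.
That leaves C.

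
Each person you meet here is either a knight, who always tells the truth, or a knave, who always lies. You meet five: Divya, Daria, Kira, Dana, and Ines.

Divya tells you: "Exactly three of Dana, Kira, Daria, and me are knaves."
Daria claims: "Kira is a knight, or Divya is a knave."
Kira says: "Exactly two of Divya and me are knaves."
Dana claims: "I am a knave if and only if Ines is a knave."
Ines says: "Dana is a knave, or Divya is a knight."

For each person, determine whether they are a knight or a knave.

Divya: knight, Daria: knave, Kira: knave, Dana: knave, Ines: knight

Consider Divya. Suppose Divya is a knave.
Then whichever role Kira has, Kira's statement has the wrong truth value — contradiction.
So Divya is a knight.
With that fixed, Kira's statement is false, so Kira is a knave.
With that fixed, Ines's statement is true, so Ines is a knight.
With that fixed, Daria's statement is false, so Daria is a knave.
Consider Dana. Suppose Dana is a knight.
Then Divya's statement comes out false, contradicting Divya being a knight.
So Dana is a knave.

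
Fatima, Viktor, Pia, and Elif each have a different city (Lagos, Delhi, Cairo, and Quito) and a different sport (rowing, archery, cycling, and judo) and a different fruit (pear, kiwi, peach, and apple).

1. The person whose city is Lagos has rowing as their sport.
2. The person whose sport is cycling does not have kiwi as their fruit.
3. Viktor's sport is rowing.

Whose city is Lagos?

Viktor

With clues 1–3, Elif, Fatima, and Pia are impossible for the one with city Lagos.
That leaves Viktor.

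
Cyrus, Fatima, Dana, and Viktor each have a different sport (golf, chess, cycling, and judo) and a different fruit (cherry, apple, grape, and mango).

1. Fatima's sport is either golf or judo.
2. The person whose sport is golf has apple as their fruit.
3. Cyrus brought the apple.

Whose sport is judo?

Fatima

With clues 1–3, Cyrus, Dana, and Viktor are impossible for the one with sport judo.
That leaves Fatima.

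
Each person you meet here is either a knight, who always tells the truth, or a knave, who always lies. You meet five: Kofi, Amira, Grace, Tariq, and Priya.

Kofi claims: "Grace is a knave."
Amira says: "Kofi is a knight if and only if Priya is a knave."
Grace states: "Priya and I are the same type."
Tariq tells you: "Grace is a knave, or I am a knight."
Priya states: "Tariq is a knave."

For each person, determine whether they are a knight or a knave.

Consider Kofi. Suppose Kofi is a knight.
Then no assignment of the remaining roles makes every statement match its speaker's type — contradiction.
So Kofi is a knave.
Consider Amira. Suppose Amira is a knave.
Then no assignment of the remaining roles makes every statement match its speaker's type — contradiction.
So Amira is a knight.
Consider Grace. Suppose Grace is a knave.
Then Kofi's statement comes out true, contradicting Kofi being a knave.
So Grace is a knight.
Consider Tariq. Suppose Tariq is a knight.
Then no assignment of the remaining roles makes every statement match its speaker's type — contradiction.
So Tariq is a knave.
With that fixed, Priya's statement is true, so Priya is a knight.

Kofi: knave, Amira: knight, Grace: knight, Tariq: knave, Priya: knight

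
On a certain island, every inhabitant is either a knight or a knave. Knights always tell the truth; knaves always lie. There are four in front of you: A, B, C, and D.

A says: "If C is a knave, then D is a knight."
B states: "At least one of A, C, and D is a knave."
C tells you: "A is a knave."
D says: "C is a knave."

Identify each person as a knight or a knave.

A: knight, B: knight, C: knave, D: knight

Consider A. Suppose A is a knave.
Then no assignment of the remaining roles makes every statement match its speaker's type — contradiction.
So A is a knight.
With that fixed, C's statement is false, so C is a knave.
With that fixed, D's statement is true, so D is a knight.
With that fixed, B's statement is true, so B is a knight.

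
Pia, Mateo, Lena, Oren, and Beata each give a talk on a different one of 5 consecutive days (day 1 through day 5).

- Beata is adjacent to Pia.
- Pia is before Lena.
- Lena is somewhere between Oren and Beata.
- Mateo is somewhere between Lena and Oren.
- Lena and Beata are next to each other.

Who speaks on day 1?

With clues 1–2, Lena is ruled out for day 1.
With clues 1–3, Oren is ruled out for day 1.
With clues 1–4, Mateo is ruled out for day 1.
With clues 1–5, Beata is ruled out for day 1.
So day 1 is Pia.

Pia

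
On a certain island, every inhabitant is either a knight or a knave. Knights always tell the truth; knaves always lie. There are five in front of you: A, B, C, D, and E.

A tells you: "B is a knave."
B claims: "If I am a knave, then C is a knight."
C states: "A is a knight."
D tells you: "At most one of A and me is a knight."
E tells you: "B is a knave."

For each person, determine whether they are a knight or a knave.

A: knave, B: knight, C: knave, D: knight, E: knave

Consider A. Suppose A is a knight.
Then whichever role D has, D's statement has the wrong truth value — contradiction.
So A is a knave.
With that fixed, C's statement is false, so C is a knave.
With that fixed, D's statement is true, so D is a knight.
Consider B. Suppose B is a knave.
Then A's statement comes out true, contradicting A being a knave.
So B is a knight.
With that fixed, E's statement is false, so E is a knave.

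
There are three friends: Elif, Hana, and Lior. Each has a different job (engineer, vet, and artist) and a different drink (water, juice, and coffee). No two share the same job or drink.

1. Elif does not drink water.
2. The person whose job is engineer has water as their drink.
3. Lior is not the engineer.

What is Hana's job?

engineer

With clues 1–3, artist and vet are impossible for Hana's job.
That leaves engineer.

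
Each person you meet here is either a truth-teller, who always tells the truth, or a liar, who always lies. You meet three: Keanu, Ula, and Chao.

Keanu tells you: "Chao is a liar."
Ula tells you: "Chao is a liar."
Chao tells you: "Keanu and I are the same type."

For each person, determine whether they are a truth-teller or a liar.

Consider Keanu. Suppose Keanu is a liar.
Then whichever role Chao has, Chao's statement has the wrong truth value — contradiction.
So Keanu is a truth-teller.
Consider Ula. Suppose Ula is a liar.
Then no assignment of the remaining roles makes every statement match its speaker's type — contradiction.
So Ula is a truth-teller.
Consider Chao. Suppose Chao is a truth-teller.
Then Keanu's statement comes out false, contradicting Keanu being a truth-teller.
So Chao is a liar.

Keanu: truth-teller, Ula: truth-teller, Chao: liar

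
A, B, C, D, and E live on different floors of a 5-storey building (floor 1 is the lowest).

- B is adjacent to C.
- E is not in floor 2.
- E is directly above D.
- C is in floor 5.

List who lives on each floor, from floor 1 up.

A, D, E, B, C

From clues 1–2: E is in {1,3,4,5}.
From clues 1–3: A is in {1,3,5}.
From clues 1–4: A → floor 1, D → floor 2, E → floor 3, B → floor 4, C → floor 5.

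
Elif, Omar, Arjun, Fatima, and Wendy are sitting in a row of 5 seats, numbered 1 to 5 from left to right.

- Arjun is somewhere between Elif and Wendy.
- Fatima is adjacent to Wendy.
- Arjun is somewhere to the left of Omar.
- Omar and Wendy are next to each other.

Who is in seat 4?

With clues 1–3, Arjun is ruled out for seat 4.
With clues 1–4, Elif, Fatima, and Omar are ruled out for seat 4.
So seat 4 is Wendy.

Wendy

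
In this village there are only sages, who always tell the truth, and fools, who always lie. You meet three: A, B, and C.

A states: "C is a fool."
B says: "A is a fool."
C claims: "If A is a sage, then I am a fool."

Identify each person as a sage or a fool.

A: fool, B: sage, C: sage

Consider A. Suppose A is a sage.
Then whichever role C has, C's statement has the wrong truth value — contradiction.
So A is a fool.
With that fixed, B's statement is true, so B is a sage.
With that fixed, C's statement is true, so C is a sage.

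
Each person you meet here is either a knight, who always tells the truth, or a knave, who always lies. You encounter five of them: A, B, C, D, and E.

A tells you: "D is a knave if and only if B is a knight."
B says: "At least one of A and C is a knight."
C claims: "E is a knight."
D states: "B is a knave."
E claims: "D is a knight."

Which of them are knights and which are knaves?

Consider A. Suppose A is a knave.
Then no assignment of the remaining roles makes every statement match its speaker's type — contradiction.
So A is a knight.
With that fixed, B's statement is true, so B is a knight.
With that fixed, D's statement is false, so D is a knave.
With that fixed, E's statement is false, so E is a knave.
With that fixed, C's statement is false, so C is a knave.

A: knight, B: knight, C: knave, D: knave, E: knave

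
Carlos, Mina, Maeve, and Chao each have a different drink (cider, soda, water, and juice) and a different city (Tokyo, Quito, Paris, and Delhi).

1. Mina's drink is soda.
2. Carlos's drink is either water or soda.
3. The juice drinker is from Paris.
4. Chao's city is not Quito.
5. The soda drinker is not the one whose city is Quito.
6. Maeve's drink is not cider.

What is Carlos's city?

With clues 1–3, Paris is impossible for Carlos's city.
With clues 1–6, Delhi and Tokyo are impossible for Carlos's city.
That leaves Quito.

Quito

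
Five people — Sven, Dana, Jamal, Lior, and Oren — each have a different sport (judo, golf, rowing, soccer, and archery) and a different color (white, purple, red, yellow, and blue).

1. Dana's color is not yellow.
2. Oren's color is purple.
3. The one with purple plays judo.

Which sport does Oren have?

With clues 1–3, archery, golf, rowing, and soccer are impossible for Oren's sport.
That leaves judo.

judo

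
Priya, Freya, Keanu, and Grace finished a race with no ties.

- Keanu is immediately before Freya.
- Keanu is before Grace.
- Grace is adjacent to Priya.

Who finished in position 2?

With clues 1–2, Grace and Priya are ruled out for place 2.
With clues 1–3, Keanu is ruled out for place 2.
So place 2 is Freya.

Freya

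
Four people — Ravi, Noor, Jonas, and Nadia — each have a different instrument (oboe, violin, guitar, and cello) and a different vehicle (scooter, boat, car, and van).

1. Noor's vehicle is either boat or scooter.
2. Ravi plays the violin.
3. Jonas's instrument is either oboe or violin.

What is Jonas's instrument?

With clues 1–2, violin is impossible for Jonas's instrument.
With clues 1–3, cello and guitar are impossible for Jonas's instrument.
That leaves oboe.

oboe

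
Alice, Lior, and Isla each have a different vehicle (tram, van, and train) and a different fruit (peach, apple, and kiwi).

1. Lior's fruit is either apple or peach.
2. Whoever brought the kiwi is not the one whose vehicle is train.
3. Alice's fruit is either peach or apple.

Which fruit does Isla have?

kiwi

With clues 1–3, apple and peach are impossible for Isla's fruit.
That leaves kiwi.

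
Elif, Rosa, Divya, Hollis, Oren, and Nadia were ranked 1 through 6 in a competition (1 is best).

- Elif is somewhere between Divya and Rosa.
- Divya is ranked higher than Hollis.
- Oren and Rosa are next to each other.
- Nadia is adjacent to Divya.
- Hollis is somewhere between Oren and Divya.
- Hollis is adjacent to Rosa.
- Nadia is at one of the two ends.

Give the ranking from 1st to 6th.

Nadia, Divya, Elif, Hollis, Rosa, Oren

From clue 1: Elif is in {2,3,4,5}.
From clues 1–3: Elif is in {2,3,4}.
From clues 1–4: Elif is in {3,4}.
From clues 1–6: Elif → rank 3, Hollis → rank 4, Rosa → rank 5, Oren → rank 6.
From clues 1–7: Nadia → rank 1, Divya → rank 2.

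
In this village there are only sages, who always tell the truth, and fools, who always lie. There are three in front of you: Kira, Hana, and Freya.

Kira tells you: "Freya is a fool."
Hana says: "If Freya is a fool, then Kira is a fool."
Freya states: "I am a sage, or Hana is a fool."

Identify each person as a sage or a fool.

Consider Kira. Suppose Kira is a sage.
Then no assignment of the remaining roles makes every statement match its speaker's type — contradiction.
So Kira is a fool.
With that fixed, Hana's statement is true, so Hana is a sage.
Consider Freya. Suppose Freya is a fool.
Then Kira's statement comes out true, contradicting Kira being a fool.
So Freya is a sage.

Kira: fool, Hana: sage, Freya: sage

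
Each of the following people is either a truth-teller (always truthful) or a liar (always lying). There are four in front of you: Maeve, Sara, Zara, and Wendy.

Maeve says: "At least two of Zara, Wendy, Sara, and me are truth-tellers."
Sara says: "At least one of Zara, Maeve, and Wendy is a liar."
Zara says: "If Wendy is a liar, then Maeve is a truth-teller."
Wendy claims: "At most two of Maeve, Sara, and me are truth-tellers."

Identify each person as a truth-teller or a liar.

Consider Maeve. Suppose Maeve is a liar.
Then no assignment of the remaining roles makes every statement match its speaker's type — contradiction.
So Maeve is a truth-teller.
With that fixed, Zara's statement is true, so Zara is a truth-teller.
Consider Sara. Suppose Sara is a truth-teller.
Then whichever role Wendy has, Wendy's statement has the wrong truth value — contradiction.
So Sara is a liar.
With that fixed, Wendy's statement is true, so Wendy is a truth-teller.

Maeve: truth-teller, Sara: liar, Zara: truth-teller, Wendy: truth-teller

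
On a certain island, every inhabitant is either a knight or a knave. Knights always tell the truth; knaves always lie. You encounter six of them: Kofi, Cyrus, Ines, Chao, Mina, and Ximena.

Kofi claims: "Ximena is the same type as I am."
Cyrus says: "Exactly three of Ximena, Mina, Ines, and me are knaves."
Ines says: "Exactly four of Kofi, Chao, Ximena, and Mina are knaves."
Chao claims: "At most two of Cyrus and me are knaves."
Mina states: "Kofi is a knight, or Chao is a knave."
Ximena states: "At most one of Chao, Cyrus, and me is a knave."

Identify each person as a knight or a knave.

Kofi: knight, Cyrus: knave, Ines: knave, Chao: knight, Mina: knight, Ximena: knight

Regardless of anyone's role, Chao's statement is true, so Chao is a knight.
With that fixed, Ines's statement is false, so Ines is a knave.
Consider Kofi. Suppose Kofi is a knave.
Then no assignment of the remaining roles makes every statement match its speaker's type — contradiction.
So Kofi is a knight.
With that fixed, Mina's statement is true, so Mina is a knight.
Consider Cyrus. Suppose Cyrus is a knight.
Then Cyrus's own statement would have to be true, but it can't be — contradiction.
So Cyrus is a knave.
Consider Ximena. Suppose Ximena is a knave.
Then Kofi's statement comes out false, contradicting Kofi being a knight.
So Ximena is a knight.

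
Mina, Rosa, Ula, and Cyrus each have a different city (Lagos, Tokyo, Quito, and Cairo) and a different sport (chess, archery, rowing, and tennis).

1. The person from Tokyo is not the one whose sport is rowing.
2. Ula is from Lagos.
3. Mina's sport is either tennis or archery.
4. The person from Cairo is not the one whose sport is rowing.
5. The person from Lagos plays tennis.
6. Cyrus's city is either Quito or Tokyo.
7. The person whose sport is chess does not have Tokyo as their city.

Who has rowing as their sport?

Cyrus

With clues 1–3, Mina is impossible for the one with sport rowing.
With clues 1–5, Ula is impossible for the one with sport rowing.
With clues 1–7, Rosa is impossible for the one with sport rowing.
That leaves Cyrus.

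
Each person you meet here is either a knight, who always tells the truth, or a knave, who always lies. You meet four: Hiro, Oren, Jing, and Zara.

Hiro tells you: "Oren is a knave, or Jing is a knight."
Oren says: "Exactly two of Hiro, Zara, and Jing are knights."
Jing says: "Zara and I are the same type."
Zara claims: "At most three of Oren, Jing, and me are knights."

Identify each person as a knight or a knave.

Regardless of anyone's role, Zara's statement is true, so Zara is a knight.
Consider Hiro. Suppose Hiro is a knave.
Then no assignment of the remaining roles makes every statement match its speaker's type — contradiction.
So Hiro is a knight.
Consider Oren. Suppose Oren is a knight.
Then no assignment of the remaining roles makes every statement match its speaker's type — contradiction.
So Oren is a knave.
Consider Jing. Suppose Jing is a knave.
Then Oren's statement comes out true, contradicting Oren being a knave.
So Jing is a knight.

Hiro: knight, Oren: knave, Jing: knight, Zara: knight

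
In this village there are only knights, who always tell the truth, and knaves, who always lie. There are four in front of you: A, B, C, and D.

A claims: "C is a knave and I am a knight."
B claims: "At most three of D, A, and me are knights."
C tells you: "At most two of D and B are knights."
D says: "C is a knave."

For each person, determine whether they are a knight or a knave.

A: knave, B: knight, C: knight, D: knave

Regardless of anyone's role, B's statement is true, so B is a knight.
With that fixed, C's statement is true, so C is a knight.
With that fixed, D's statement is false, so D is a knave.
With that fixed, A's statement is false, so A is a knave.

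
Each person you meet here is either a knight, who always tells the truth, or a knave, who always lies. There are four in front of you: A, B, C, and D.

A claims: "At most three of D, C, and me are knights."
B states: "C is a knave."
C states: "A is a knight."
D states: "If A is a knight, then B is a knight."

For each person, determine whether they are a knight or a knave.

A: knight, B: knave, C: knight, D: knave

Regardless of anyone's role, A's statement is true, so A is a knight.
With that fixed, C's statement is true, so C is a knight.
With that fixed, B's statement is false, so B is a knave.
With that fixed, D's statement is false, so D is a knave.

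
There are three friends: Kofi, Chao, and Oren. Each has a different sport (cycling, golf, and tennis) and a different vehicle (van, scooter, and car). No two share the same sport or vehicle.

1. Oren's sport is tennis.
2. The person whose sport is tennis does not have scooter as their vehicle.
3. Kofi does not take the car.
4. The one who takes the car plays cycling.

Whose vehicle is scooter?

Kofi

With clues 1–2, Oren is impossible for the one with vehicle scooter.
With clues 1–4, Chao is impossible for the one with vehicle scooter.
That leaves Kofi.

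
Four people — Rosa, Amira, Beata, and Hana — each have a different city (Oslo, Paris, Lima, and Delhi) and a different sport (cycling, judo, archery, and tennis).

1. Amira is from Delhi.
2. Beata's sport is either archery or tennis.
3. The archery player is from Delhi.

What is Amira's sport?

With clues 1–3, cycling, judo, and tennis are impossible for Amira's sport.
That leaves archery.

archery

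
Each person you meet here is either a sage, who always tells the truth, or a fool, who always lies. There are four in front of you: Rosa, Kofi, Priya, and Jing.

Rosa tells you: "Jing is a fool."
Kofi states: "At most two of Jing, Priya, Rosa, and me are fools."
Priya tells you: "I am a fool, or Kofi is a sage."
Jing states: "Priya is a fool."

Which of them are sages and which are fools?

Consider Rosa. Suppose Rosa is a fool.
Then no assignment of the remaining roles makes every statement match its speaker's type — contradiction.
So Rosa is a sage.
Consider Kofi. Suppose Kofi is a fool.
Then whichever role Priya has, Priya's statement has the wrong truth value — contradiction.
So Kofi is a sage.
With that fixed, Priya's statement is true, so Priya is a sage.
With that fixed, Jing's statement is false, so Jing is a fool.

Rosa: sage, Kofi: sage, Priya: sage, Jing: fool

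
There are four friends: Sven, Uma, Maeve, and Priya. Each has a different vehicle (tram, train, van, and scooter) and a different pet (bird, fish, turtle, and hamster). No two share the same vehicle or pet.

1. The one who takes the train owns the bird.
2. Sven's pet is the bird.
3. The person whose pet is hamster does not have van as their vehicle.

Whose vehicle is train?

Sven

With clues 1–2, Maeve, Priya, and Uma are impossible for the one with vehicle train.
That leaves Sven.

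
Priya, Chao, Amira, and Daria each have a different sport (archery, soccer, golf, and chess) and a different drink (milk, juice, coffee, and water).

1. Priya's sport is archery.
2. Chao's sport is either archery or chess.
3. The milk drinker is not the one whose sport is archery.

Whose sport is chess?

Clue 1 rules out Priya for the one with sport chess.
With clues 1–2, Amira and Daria are impossible for the one with sport chess.
That leaves Chao.

Chao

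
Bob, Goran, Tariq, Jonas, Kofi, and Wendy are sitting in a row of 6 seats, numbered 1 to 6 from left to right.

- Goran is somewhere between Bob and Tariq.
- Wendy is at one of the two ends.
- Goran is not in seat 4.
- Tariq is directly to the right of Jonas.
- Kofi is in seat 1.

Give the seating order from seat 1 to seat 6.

Kofi, Bob, Goran, Jonas, Tariq, Wendy

From clue 1: Goran is in {2,3,4,5}.
From clues 1–2: Wendy is in {1,6}.
From clues 1–5: Kofi → seat 1, Bob → seat 2, Goran → seat 3, Jonas → seat 4, Tariq → seat 5, Wendy → seat 6.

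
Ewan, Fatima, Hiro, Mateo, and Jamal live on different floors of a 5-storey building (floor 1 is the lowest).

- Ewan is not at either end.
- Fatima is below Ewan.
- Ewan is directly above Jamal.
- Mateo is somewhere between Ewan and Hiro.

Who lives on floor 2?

With clues 1–3, Ewan is ruled out for floor 2.
With clues 1–4, Fatima, Hiro, and Mateo are ruled out for floor 2.
So floor 2 is Jamal.

Jamal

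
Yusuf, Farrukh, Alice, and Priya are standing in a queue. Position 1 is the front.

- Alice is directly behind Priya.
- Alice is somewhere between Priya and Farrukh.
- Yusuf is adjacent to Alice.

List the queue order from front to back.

From clue 1: Alice is in {2,3,4}.
From clues 1–2: Farrukh is in {3,4}.
From clues 1–3: Priya → position 1, Alice → position 2, Yusuf → position 3, Farrukh → position 4.

Priya, Alice, Yusuf, Farrukh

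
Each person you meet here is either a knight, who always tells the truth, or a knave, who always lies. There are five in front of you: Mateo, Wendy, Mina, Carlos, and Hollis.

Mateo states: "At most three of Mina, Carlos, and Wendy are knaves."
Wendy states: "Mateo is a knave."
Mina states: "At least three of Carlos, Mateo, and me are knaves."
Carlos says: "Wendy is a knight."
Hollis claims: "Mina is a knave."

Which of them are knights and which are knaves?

Mateo: knight, Wendy: knave, Mina: knave, Carlos: knave, Hollis: knight

Regardless of anyone's role, Mateo's statement is true, so Mateo is a knight.
With that fixed, Wendy's statement is false, so Wendy is a knave.
With that fixed, Mina's statement is false, so Mina is a knave.
With that fixed, Carlos's statement is false, so Carlos is a knave.
With that fixed, Hollis's statement is true, so Hollis is a knight.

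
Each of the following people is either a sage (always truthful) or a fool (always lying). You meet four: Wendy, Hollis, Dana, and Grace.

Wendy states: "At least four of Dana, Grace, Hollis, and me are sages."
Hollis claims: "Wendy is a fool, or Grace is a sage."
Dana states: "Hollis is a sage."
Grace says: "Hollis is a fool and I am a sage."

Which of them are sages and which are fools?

Consider Wendy. Suppose Wendy is a sage.
Then no assignment of the remaining roles makes every statement match its speaker's type — contradiction.
So Wendy is a fool.
With that fixed, Hollis's statement is true, so Hollis is a sage.
With that fixed, Dana's statement is true, so Dana is a sage.
With that fixed, Grace's statement is false, so Grace is a fool.

Wendy: fool, Hollis: sage, Dana: sage, Grace: fool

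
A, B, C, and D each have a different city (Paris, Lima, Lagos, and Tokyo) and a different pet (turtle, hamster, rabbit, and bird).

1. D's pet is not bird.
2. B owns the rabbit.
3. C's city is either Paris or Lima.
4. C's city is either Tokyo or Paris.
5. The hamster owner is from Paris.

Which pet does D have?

Clue 1 rules out bird for D's pet.
With clues 1–2, rabbit is impossible for D's pet.
With clues 1–5, hamster is impossible for D's pet.
That leaves turtle.

turtle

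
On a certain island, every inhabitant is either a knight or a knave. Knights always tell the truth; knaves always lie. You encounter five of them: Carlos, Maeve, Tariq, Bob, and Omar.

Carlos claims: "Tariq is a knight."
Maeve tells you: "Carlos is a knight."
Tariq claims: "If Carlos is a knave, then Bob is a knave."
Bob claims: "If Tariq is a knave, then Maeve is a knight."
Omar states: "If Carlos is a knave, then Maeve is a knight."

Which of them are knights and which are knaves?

Consider Carlos. Suppose Carlos is a knave.
Then no assignment of the remaining roles makes every statement match its speaker's type — contradiction.
So Carlos is a knight.
With that fixed, Maeve's statement is true, so Maeve is a knight.
With that fixed, Tariq's statement is true, so Tariq is a knight.
With that fixed, Bob's statement is true, so Bob is a knight.
With that fixed, Omar's statement is true, so Omar is a knight.

Carlos: knight, Maeve: knight, Tariq: knight, Bob: knight, Omar: knight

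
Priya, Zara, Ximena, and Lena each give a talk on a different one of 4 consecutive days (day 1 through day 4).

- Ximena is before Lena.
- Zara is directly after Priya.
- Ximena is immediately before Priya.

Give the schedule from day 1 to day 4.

Ximena, Priya, Zara, Lena

From clue 1: Ximena is in {1,2,3}.
From clues 1–2: Ximena is in {1,3}.
From clues 1–3: Ximena → day 1, Priya → day 2, Zara → day 3, Lena → day 4.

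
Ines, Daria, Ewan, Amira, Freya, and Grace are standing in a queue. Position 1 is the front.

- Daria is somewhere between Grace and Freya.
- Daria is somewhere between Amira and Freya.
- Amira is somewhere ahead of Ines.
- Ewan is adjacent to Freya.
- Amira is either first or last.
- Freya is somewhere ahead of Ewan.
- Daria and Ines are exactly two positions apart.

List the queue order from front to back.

From clue 1: Daria is in {2,3,4,5}.
From clues 1–4: Daria is in {3,4}.
From clues 1–5: Amira → position 1.
From clues 1–6: Daria is in {3,4}.
From clues 1–7: Ines → position 2, Grace → position 3, Daria → position 4, Freya → position 5, Ewan → position 6.

Amira, Ines, Grace, Daria, Freya, Ewan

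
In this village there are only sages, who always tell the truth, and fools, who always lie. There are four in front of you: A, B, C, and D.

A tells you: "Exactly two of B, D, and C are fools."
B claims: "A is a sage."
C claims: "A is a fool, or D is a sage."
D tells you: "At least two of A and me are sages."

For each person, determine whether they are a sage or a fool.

Consider A. Suppose A is a fool.
Then no assignment of the remaining roles makes every statement match its speaker's type — contradiction.
So A is a sage.
With that fixed, B's statement is true, so B is a sage.
Consider C. Suppose C is a sage.
Then A's statement comes out false, contradicting A being a sage.
So C is a fool.
Consider D. Suppose D is a sage.
Then A's statement comes out false, contradicting A being a sage.
So D is a fool.

A: sage, B: sage, C: fool, D: fool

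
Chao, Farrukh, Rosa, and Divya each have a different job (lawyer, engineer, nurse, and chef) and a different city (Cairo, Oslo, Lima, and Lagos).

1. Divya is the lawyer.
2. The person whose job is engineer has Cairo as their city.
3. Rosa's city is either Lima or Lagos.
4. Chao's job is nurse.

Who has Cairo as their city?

Farrukh

With clues 1–2, Divya is impossible for the one with city Cairo.
With clues 1–3, Rosa is impossible for the one with city Cairo.
With clues 1–4, Chao is impossible for the one with city Cairo.
That leaves Farrukh.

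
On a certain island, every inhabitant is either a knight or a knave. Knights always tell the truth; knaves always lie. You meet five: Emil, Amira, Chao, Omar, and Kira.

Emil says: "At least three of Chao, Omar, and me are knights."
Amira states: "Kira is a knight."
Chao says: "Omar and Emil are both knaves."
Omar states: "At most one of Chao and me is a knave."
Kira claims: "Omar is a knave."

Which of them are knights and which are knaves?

Consider Emil. Suppose Emil is a knight.
Then no assignment of the remaining roles makes every statement match its speaker's type — contradiction.
So Emil is a knave.
Consider Amira. Suppose Amira is a knight.
Then no assignment of the remaining roles makes every statement match its speaker's type — contradiction.
So Amira is a knave.
Consider Chao. Suppose Chao is a knight.
Then no assignment of the remaining roles makes every statement match its speaker's type — contradiction.
So Chao is a knave.
Consider Omar. Suppose Omar is a knave.
Then Chao's statement comes out true, contradicting Chao being a knave.
So Omar is a knight.
With that fixed, Kira's statement is false, so Kira is a knave.

Emil: knave, Amira: knave, Chao: knave, Omar: knight, Kira: knave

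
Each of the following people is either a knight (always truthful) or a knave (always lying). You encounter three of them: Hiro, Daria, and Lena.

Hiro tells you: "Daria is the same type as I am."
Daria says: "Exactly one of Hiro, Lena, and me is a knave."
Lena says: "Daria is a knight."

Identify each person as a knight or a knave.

Hiro: knave, Daria: knight, Lena: knight

Consider Hiro. Suppose Hiro is a knight.
Then no assignment of the remaining roles makes every statement match its speaker's type — contradiction.
So Hiro is a knave.
Consider Daria. Suppose Daria is a knave.
Then Hiro's statement comes out true, contradicting Hiro being a knave.
So Daria is a knight.
With that fixed, Lena's statement is true, so Lena is a knight.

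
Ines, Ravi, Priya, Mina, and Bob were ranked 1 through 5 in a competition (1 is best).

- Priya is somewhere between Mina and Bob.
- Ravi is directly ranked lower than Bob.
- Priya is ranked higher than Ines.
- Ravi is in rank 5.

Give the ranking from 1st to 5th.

From clue 1: Priya is in {2,3,4}.
From clues 1–3: Priya is in {2,3}.
From clues 1–4: Mina → rank 1, Priya → rank 2, Ines → rank 3, Bob → rank 4, Ravi → rank 5.

Mina, Priya, Ines, Bob, Ravi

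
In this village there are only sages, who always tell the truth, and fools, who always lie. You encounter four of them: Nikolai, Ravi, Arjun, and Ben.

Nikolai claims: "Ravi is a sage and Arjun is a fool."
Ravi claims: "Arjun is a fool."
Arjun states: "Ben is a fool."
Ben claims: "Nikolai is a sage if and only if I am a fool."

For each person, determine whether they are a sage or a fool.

Consider Nikolai. Suppose Nikolai is a sage.
Then whichever role Ben has, Ben's statement has the wrong truth value — contradiction.
So Nikolai is a fool.
Consider Ravi. Suppose Ravi is a sage.
Then no assignment of the remaining roles makes every statement match its speaker's type — contradiction.
So Ravi is a fool.
Consider Arjun. Suppose Arjun is a fool.
Then Ravi's statement comes out true, contradicting Ravi being a fool.
So Arjun is a sage.
Consider Ben. Suppose Ben is a sage.
Then Arjun's statement comes out false, contradicting Arjun being a sage.
So Ben is a fool.

Nikolai: fool, Ravi: fool, Arjun: sage, Ben: fool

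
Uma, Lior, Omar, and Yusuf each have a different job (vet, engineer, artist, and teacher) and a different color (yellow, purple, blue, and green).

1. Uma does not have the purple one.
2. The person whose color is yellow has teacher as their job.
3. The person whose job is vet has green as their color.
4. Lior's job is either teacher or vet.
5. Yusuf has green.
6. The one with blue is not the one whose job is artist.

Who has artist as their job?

With clues 1–4, Lior is impossible for the one with job artist.
With clues 1–5, Yusuf is impossible for the one with job artist.
With clues 1–6, Uma is impossible for the one with job artist.
That leaves Omar.

Omar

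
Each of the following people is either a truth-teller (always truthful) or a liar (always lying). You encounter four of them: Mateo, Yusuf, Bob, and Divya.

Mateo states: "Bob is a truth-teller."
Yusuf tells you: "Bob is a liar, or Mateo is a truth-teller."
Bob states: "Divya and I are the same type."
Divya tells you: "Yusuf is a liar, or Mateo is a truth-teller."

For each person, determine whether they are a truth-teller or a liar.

Mateo: truth-teller, Yusuf: truth-teller, Bob: truth-teller, Divya: truth-teller

Consider Mateo. Suppose Mateo is a liar.
Then no assignment of the remaining roles makes every statement match its speaker's type — contradiction.
So Mateo is a truth-teller.
With that fixed, Yusuf's statement is true, so Yusuf is a truth-teller.
With that fixed, Divya's statement is true, so Divya is a truth-teller.
Consider Bob. Suppose Bob is a liar.
Then Mateo's statement comes out false, contradicting Mateo being a truth-teller.
So Bob is a truth-teller.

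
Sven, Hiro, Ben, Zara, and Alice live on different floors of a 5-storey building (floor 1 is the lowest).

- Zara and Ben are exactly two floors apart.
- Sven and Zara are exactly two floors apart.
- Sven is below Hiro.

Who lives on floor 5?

With clues 1–2, Alice, Hiro, and Zara are ruled out for floor 5.
With clues 1–3, Sven is ruled out for floor 5.
So floor 5 is Ben.

Ben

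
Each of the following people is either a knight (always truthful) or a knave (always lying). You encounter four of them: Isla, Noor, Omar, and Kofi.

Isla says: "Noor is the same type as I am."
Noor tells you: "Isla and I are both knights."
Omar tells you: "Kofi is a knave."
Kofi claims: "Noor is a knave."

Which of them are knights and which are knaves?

Isla: knight, Noor: knight, Omar: knight, Kofi: knave

Consider Isla. Suppose Isla is a knave.
Then no assignment of the remaining roles makes every statement match its speaker's type — contradiction.
So Isla is a knight.
Consider Noor. Suppose Noor is a knave.
Then Isla's statement comes out false, contradicting Isla being a knight.
So Noor is a knight.
With that fixed, Kofi's statement is false, so Kofi is a knave.
With that fixed, Omar's statement is true, so Omar is a knight.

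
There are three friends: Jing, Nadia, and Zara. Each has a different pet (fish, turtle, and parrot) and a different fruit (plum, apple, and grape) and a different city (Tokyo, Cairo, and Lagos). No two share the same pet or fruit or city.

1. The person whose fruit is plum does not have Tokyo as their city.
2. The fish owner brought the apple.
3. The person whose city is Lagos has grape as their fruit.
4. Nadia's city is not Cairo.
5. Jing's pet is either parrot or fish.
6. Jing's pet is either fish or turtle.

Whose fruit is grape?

With clues 1–6, Jing and Zara are impossible for the one with fruit grape.
That leaves Nadia.

Nadia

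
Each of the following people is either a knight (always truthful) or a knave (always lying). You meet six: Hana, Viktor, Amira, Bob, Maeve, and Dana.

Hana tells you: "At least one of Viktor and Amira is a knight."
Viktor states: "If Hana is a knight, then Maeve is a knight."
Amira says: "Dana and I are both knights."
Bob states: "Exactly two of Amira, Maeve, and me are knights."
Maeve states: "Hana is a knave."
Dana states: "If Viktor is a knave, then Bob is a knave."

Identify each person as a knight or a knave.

Hana: knight, Viktor: knave, Amira: knight, Bob: knave, Maeve: knave, Dana: knight

Consider Hana. Suppose Hana is a knave.
Then no assignment of the remaining roles makes every statement match its speaker's type — contradiction.
So Hana is a knight.
With that fixed, Maeve's statement is false, so Maeve is a knave.
With that fixed, Viktor's statement is false, so Viktor is a knave.
Consider Amira. Suppose Amira is a knave.
Then Hana's statement comes out false, contradicting Hana being a knight.
So Amira is a knight.
Consider Bob. Suppose Bob is a knight.
Then no assignment of the remaining roles makes every statement match its speaker's type — contradiction.
So Bob is a knave.
With that fixed, Dana's statement is true, so Dana is a knight.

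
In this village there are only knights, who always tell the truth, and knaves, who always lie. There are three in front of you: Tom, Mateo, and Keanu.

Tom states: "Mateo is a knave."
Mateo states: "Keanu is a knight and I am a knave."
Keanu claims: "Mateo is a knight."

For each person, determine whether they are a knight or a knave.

Tom: knight, Mateo: knave, Keanu: knave

Consider Tom. Suppose Tom is a knave.
Then no assignment of the remaining roles makes every statement match its speaker's type — contradiction.
So Tom is a knight.
Consider Mateo. Suppose Mateo is a knight.
Then Tom's statement comes out false, contradicting Tom being a knight.
So Mateo is a knave.
With that fixed, Keanu's statement is false, so Keanu is a knave.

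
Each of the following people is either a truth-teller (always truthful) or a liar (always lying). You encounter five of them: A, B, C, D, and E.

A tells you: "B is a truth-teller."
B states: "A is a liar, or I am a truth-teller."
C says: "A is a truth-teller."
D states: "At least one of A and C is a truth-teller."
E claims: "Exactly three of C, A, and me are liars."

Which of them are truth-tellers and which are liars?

A: truth-teller, B: truth-teller, C: truth-teller, D: truth-teller, E: liar

Consider A. Suppose A is a liar.
Then no assignment of the remaining roles makes every statement match its speaker's type — contradiction.
So A is a truth-teller.
With that fixed, C's statement is true, so C is a truth-teller.
With that fixed, D's statement is true, so D is a truth-teller.
With that fixed, E's statement is false, so E is a liar.
Consider B. Suppose B is a liar.
Then A's statement comes out false, contradicting A being a truth-teller.
So B is a truth-teller.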